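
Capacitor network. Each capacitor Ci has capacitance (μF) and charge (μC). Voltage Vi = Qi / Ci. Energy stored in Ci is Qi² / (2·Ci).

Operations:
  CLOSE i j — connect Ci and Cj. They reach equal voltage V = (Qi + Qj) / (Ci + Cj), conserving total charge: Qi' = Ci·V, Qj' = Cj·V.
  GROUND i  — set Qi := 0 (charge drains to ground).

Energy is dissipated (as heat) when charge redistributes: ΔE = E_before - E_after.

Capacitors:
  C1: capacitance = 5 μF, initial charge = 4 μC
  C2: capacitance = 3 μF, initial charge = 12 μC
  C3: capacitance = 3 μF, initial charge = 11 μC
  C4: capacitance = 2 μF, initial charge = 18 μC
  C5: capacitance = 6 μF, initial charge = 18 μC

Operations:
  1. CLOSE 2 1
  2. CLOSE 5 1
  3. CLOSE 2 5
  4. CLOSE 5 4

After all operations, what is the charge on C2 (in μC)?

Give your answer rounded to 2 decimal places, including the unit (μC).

Answer: 7.09 μC

Derivation:
Initial: C1(5μF, Q=4μC, V=0.80V), C2(3μF, Q=12μC, V=4.00V), C3(3μF, Q=11μC, V=3.67V), C4(2μF, Q=18μC, V=9.00V), C5(6μF, Q=18μC, V=3.00V)
Op 1: CLOSE 2-1: Q_total=16.00, C_total=8.00, V=2.00; Q2=6.00, Q1=10.00; dissipated=9.600
Op 2: CLOSE 5-1: Q_total=28.00, C_total=11.00, V=2.55; Q5=15.27, Q1=12.73; dissipated=1.364
Op 3: CLOSE 2-5: Q_total=21.27, C_total=9.00, V=2.36; Q2=7.09, Q5=14.18; dissipated=0.298
Op 4: CLOSE 5-4: Q_total=32.18, C_total=8.00, V=4.02; Q5=24.14, Q4=8.05; dissipated=33.031
Final charges: Q1=12.73, Q2=7.09, Q3=11.00, Q4=8.05, Q5=24.14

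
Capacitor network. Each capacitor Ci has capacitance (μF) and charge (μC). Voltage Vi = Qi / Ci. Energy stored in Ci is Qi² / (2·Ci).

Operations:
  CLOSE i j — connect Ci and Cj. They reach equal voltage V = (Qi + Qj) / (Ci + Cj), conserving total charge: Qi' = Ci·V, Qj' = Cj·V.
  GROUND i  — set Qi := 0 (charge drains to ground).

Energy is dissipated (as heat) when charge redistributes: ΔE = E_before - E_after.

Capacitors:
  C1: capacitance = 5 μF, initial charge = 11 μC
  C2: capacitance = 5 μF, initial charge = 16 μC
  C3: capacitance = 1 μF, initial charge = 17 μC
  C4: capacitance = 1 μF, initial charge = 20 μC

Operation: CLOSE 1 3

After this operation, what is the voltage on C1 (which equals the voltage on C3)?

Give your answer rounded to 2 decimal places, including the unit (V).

Initial: C1(5μF, Q=11μC, V=2.20V), C2(5μF, Q=16μC, V=3.20V), C3(1μF, Q=17μC, V=17.00V), C4(1μF, Q=20μC, V=20.00V)
Op 1: CLOSE 1-3: Q_total=28.00, C_total=6.00, V=4.67; Q1=23.33, Q3=4.67; dissipated=91.267

Answer: 4.67 V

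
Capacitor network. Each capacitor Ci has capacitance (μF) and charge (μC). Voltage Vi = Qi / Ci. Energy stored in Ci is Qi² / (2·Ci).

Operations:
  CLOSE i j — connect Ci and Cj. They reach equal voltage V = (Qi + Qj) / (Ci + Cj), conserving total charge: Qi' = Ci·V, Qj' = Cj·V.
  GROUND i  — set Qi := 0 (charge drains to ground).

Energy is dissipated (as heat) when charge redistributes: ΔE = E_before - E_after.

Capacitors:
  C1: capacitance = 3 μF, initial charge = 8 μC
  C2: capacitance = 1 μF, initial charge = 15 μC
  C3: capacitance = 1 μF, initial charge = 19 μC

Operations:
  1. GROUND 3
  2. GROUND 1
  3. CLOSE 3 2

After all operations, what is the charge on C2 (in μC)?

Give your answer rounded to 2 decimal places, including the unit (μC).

Initial: C1(3μF, Q=8μC, V=2.67V), C2(1μF, Q=15μC, V=15.00V), C3(1μF, Q=19μC, V=19.00V)
Op 1: GROUND 3: Q3=0; energy lost=180.500
Op 2: GROUND 1: Q1=0; energy lost=10.667
Op 3: CLOSE 3-2: Q_total=15.00, C_total=2.00, V=7.50; Q3=7.50, Q2=7.50; dissipated=56.250
Final charges: Q1=0.00, Q2=7.50, Q3=7.50

Answer: 7.50 μC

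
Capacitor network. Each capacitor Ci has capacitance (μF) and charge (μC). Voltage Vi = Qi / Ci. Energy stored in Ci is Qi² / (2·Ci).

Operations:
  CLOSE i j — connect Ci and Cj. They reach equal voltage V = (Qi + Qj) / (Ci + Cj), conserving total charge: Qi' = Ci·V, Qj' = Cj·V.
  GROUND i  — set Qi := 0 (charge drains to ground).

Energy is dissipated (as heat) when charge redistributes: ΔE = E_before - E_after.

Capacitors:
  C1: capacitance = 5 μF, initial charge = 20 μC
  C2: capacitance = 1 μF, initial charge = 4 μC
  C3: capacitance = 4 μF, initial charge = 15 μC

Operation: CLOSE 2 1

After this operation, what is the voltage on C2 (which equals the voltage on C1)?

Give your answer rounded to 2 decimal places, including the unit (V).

Initial: C1(5μF, Q=20μC, V=4.00V), C2(1μF, Q=4μC, V=4.00V), C3(4μF, Q=15μC, V=3.75V)
Op 1: CLOSE 2-1: Q_total=24.00, C_total=6.00, V=4.00; Q2=4.00, Q1=20.00; dissipated=0.000

Answer: 4.00 V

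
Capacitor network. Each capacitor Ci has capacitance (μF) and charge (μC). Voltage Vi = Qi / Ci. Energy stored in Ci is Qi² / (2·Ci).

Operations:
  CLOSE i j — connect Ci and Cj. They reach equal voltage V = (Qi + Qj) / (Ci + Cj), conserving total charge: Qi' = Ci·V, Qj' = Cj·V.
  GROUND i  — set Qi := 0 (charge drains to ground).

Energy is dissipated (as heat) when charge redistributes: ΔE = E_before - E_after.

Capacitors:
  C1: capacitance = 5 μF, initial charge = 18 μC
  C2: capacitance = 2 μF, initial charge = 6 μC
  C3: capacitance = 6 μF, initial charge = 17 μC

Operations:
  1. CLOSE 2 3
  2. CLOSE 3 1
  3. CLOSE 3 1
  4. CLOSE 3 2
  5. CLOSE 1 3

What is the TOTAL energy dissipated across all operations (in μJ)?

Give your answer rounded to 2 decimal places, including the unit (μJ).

Initial: C1(5μF, Q=18μC, V=3.60V), C2(2μF, Q=6μC, V=3.00V), C3(6μF, Q=17μC, V=2.83V)
Op 1: CLOSE 2-3: Q_total=23.00, C_total=8.00, V=2.88; Q2=5.75, Q3=17.25; dissipated=0.021
Op 2: CLOSE 3-1: Q_total=35.25, C_total=11.00, V=3.20; Q3=19.23, Q1=16.02; dissipated=0.717
Op 3: CLOSE 3-1: Q_total=35.25, C_total=11.00, V=3.20; Q3=19.23, Q1=16.02; dissipated=0.000
Op 4: CLOSE 3-2: Q_total=24.98, C_total=8.00, V=3.12; Q3=18.73, Q2=6.24; dissipated=0.081
Op 5: CLOSE 1-3: Q_total=34.76, C_total=11.00, V=3.16; Q1=15.80, Q3=18.96; dissipated=0.009
Total dissipated: 0.828 μJ

Answer: 0.83 μJ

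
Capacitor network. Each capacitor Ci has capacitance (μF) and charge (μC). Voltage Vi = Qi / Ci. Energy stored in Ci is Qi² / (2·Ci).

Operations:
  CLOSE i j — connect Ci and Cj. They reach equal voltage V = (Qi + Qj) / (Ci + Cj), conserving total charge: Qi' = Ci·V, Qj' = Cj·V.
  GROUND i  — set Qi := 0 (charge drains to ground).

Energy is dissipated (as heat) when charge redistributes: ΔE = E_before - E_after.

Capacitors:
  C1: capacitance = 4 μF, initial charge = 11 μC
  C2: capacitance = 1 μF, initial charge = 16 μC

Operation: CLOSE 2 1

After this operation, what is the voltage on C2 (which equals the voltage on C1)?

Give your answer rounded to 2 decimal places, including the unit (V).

Initial: C1(4μF, Q=11μC, V=2.75V), C2(1μF, Q=16μC, V=16.00V)
Op 1: CLOSE 2-1: Q_total=27.00, C_total=5.00, V=5.40; Q2=5.40, Q1=21.60; dissipated=70.225

Answer: 5.40 V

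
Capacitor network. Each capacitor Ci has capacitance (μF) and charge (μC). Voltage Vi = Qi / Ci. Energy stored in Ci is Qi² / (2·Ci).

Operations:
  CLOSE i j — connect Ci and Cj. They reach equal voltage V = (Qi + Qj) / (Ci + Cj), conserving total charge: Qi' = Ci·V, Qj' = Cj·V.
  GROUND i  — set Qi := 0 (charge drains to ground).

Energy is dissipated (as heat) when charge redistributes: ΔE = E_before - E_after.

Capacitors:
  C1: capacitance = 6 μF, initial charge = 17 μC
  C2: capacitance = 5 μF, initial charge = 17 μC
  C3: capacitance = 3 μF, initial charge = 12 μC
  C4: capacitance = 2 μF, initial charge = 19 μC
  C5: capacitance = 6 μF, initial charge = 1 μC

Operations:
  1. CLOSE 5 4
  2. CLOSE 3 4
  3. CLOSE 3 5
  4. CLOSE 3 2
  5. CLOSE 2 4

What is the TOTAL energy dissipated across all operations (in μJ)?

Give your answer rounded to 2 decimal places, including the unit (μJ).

Answer: 67.87 μJ

Derivation:
Initial: C1(6μF, Q=17μC, V=2.83V), C2(5μF, Q=17μC, V=3.40V), C3(3μF, Q=12μC, V=4.00V), C4(2μF, Q=19μC, V=9.50V), C5(6μF, Q=1μC, V=0.17V)
Op 1: CLOSE 5-4: Q_total=20.00, C_total=8.00, V=2.50; Q5=15.00, Q4=5.00; dissipated=65.333
Op 2: CLOSE 3-4: Q_total=17.00, C_total=5.00, V=3.40; Q3=10.20, Q4=6.80; dissipated=1.350
Op 3: CLOSE 3-5: Q_total=25.20, C_total=9.00, V=2.80; Q3=8.40, Q5=16.80; dissipated=0.810
Op 4: CLOSE 3-2: Q_total=25.40, C_total=8.00, V=3.17; Q3=9.53, Q2=15.88; dissipated=0.338
Op 5: CLOSE 2-4: Q_total=22.68, C_total=7.00, V=3.24; Q2=16.20, Q4=6.48; dissipated=0.036
Total dissipated: 67.867 μJ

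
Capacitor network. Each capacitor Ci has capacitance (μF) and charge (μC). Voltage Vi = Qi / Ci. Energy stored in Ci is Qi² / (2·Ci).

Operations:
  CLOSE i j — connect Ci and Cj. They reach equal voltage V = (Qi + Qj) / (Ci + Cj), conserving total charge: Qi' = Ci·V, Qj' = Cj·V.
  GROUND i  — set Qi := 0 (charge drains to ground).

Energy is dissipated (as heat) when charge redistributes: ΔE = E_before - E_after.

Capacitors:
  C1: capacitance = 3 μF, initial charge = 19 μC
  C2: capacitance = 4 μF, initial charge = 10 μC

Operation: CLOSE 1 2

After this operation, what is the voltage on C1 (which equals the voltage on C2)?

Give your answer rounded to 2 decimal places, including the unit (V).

Initial: C1(3μF, Q=19μC, V=6.33V), C2(4μF, Q=10μC, V=2.50V)
Op 1: CLOSE 1-2: Q_total=29.00, C_total=7.00, V=4.14; Q1=12.43, Q2=16.57; dissipated=12.595

Answer: 4.14 V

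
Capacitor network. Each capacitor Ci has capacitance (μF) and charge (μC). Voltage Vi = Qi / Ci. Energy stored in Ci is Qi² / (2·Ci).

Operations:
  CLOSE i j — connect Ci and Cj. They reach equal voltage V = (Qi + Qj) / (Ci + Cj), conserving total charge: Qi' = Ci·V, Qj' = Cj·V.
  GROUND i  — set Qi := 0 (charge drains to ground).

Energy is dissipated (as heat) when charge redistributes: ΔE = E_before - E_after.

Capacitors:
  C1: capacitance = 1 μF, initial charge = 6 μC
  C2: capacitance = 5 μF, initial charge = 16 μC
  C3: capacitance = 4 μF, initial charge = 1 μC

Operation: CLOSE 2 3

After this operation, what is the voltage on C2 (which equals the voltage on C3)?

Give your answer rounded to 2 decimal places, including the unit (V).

Initial: C1(1μF, Q=6μC, V=6.00V), C2(5μF, Q=16μC, V=3.20V), C3(4μF, Q=1μC, V=0.25V)
Op 1: CLOSE 2-3: Q_total=17.00, C_total=9.00, V=1.89; Q2=9.44, Q3=7.56; dissipated=9.669

Answer: 1.89 V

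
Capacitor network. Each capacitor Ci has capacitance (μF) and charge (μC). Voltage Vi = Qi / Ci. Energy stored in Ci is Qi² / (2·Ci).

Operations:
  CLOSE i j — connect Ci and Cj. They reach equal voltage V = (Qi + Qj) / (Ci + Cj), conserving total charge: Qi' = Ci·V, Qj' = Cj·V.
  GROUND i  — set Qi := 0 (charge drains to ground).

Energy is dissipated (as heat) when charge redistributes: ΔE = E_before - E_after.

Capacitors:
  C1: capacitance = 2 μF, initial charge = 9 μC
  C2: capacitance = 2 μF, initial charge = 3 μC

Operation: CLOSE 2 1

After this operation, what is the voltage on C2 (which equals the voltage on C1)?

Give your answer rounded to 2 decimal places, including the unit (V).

Answer: 3.00 V

Derivation:
Initial: C1(2μF, Q=9μC, V=4.50V), C2(2μF, Q=3μC, V=1.50V)
Op 1: CLOSE 2-1: Q_total=12.00, C_total=4.00, V=3.00; Q2=6.00, Q1=6.00; dissipated=4.500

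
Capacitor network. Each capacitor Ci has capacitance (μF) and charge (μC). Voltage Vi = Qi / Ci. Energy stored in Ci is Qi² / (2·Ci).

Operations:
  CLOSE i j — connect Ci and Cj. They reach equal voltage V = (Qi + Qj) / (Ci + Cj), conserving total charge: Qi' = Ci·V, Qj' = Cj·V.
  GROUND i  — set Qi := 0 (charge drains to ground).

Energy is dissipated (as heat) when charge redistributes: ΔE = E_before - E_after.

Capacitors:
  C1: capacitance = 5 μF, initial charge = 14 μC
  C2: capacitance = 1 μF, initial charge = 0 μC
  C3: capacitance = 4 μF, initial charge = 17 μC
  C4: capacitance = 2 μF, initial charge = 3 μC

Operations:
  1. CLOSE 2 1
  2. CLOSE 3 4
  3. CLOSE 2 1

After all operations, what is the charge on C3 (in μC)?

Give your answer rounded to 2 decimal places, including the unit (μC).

Answer: 13.33 μC

Derivation:
Initial: C1(5μF, Q=14μC, V=2.80V), C2(1μF, Q=0μC, V=0.00V), C3(4μF, Q=17μC, V=4.25V), C4(2μF, Q=3μC, V=1.50V)
Op 1: CLOSE 2-1: Q_total=14.00, C_total=6.00, V=2.33; Q2=2.33, Q1=11.67; dissipated=3.267
Op 2: CLOSE 3-4: Q_total=20.00, C_total=6.00, V=3.33; Q3=13.33, Q4=6.67; dissipated=5.042
Op 3: CLOSE 2-1: Q_total=14.00, C_total=6.00, V=2.33; Q2=2.33, Q1=11.67; dissipated=0.000
Final charges: Q1=11.67, Q2=2.33, Q3=13.33, Q4=6.67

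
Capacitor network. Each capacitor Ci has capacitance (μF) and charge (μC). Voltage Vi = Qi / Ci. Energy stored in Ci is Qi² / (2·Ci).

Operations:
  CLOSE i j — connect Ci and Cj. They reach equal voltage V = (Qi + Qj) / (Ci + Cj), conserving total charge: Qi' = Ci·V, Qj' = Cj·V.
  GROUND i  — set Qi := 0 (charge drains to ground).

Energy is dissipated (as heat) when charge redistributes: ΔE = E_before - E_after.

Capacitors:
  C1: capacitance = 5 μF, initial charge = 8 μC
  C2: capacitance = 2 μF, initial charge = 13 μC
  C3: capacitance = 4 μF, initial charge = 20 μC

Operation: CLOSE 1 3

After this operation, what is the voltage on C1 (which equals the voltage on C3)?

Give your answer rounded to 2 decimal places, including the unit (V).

Initial: C1(5μF, Q=8μC, V=1.60V), C2(2μF, Q=13μC, V=6.50V), C3(4μF, Q=20μC, V=5.00V)
Op 1: CLOSE 1-3: Q_total=28.00, C_total=9.00, V=3.11; Q1=15.56, Q3=12.44; dissipated=12.844

Answer: 3.11 V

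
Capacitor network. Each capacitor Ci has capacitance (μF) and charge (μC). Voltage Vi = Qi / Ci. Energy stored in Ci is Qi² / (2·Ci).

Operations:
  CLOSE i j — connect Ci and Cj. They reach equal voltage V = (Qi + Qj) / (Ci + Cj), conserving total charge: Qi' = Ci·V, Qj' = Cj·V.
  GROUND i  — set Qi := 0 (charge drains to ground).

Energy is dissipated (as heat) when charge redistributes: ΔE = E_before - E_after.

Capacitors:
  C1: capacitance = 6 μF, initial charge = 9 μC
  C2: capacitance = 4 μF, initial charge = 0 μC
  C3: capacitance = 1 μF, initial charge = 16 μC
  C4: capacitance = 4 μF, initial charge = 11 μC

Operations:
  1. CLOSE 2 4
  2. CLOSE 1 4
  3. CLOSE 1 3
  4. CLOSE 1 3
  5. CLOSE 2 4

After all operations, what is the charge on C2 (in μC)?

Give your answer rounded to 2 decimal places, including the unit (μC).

Answer: 5.65 μC

Derivation:
Initial: C1(6μF, Q=9μC, V=1.50V), C2(4μF, Q=0μC, V=0.00V), C3(1μF, Q=16μC, V=16.00V), C4(4μF, Q=11μC, V=2.75V)
Op 1: CLOSE 2-4: Q_total=11.00, C_total=8.00, V=1.38; Q2=5.50, Q4=5.50; dissipated=7.562
Op 2: CLOSE 1-4: Q_total=14.50, C_total=10.00, V=1.45; Q1=8.70, Q4=5.80; dissipated=0.019
Op 3: CLOSE 1-3: Q_total=24.70, C_total=7.00, V=3.53; Q1=21.17, Q3=3.53; dissipated=90.730
Op 4: CLOSE 1-3: Q_total=24.70, C_total=7.00, V=3.53; Q1=21.17, Q3=3.53; dissipated=0.000
Op 5: CLOSE 2-4: Q_total=11.30, C_total=8.00, V=1.41; Q2=5.65, Q4=5.65; dissipated=0.006
Final charges: Q1=21.17, Q2=5.65, Q3=3.53, Q4=5.65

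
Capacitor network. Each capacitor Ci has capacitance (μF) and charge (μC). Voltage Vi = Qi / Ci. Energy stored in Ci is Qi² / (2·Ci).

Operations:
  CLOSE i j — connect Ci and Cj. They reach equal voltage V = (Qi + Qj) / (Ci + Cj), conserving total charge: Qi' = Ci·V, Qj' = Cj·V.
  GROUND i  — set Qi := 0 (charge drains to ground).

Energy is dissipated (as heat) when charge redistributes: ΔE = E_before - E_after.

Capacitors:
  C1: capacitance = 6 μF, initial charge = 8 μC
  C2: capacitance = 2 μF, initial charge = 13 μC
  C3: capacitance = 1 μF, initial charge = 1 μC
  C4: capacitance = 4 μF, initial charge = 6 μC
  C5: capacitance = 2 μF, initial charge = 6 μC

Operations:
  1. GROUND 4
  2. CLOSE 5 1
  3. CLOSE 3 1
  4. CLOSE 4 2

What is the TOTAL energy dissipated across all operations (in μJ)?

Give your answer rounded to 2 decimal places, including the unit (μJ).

Initial: C1(6μF, Q=8μC, V=1.33V), C2(2μF, Q=13μC, V=6.50V), C3(1μF, Q=1μC, V=1.00V), C4(4μF, Q=6μC, V=1.50V), C5(2μF, Q=6μC, V=3.00V)
Op 1: GROUND 4: Q4=0; energy lost=4.500
Op 2: CLOSE 5-1: Q_total=14.00, C_total=8.00, V=1.75; Q5=3.50, Q1=10.50; dissipated=2.083
Op 3: CLOSE 3-1: Q_total=11.50, C_total=7.00, V=1.64; Q3=1.64, Q1=9.86; dissipated=0.241
Op 4: CLOSE 4-2: Q_total=13.00, C_total=6.00, V=2.17; Q4=8.67, Q2=4.33; dissipated=28.167
Total dissipated: 34.991 μJ

Answer: 34.99 μJ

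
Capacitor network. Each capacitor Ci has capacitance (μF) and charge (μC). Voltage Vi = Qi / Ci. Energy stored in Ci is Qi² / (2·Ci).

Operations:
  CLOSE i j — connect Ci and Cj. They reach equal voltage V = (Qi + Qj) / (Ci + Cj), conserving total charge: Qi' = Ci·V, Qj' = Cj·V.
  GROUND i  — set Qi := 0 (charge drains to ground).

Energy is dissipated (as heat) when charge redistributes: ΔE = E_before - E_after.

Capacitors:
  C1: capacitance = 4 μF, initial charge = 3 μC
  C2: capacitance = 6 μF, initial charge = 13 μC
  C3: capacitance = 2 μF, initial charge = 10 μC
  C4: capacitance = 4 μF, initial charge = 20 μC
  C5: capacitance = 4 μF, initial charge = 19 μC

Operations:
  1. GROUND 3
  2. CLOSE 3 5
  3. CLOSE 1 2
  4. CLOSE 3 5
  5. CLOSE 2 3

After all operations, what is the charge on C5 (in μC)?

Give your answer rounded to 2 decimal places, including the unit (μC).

Answer: 12.67 μC

Derivation:
Initial: C1(4μF, Q=3μC, V=0.75V), C2(6μF, Q=13μC, V=2.17V), C3(2μF, Q=10μC, V=5.00V), C4(4μF, Q=20μC, V=5.00V), C5(4μF, Q=19μC, V=4.75V)
Op 1: GROUND 3: Q3=0; energy lost=25.000
Op 2: CLOSE 3-5: Q_total=19.00, C_total=6.00, V=3.17; Q3=6.33, Q5=12.67; dissipated=15.042
Op 3: CLOSE 1-2: Q_total=16.00, C_total=10.00, V=1.60; Q1=6.40, Q2=9.60; dissipated=2.408
Op 4: CLOSE 3-5: Q_total=19.00, C_total=6.00, V=3.17; Q3=6.33, Q5=12.67; dissipated=0.000
Op 5: CLOSE 2-3: Q_total=15.93, C_total=8.00, V=1.99; Q2=11.95, Q3=3.98; dissipated=1.841
Final charges: Q1=6.40, Q2=11.95, Q3=3.98, Q4=20.00, Q5=12.67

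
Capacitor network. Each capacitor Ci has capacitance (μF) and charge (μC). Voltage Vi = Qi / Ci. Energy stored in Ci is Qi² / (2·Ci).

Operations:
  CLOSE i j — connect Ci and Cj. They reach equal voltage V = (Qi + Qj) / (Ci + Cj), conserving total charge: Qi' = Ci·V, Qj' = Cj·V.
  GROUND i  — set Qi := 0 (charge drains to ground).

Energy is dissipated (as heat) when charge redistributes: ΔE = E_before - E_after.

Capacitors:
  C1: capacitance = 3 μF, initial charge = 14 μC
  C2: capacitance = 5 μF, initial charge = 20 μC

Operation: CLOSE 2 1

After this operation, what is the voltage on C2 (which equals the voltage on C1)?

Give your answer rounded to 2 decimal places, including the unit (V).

Initial: C1(3μF, Q=14μC, V=4.67V), C2(5μF, Q=20μC, V=4.00V)
Op 1: CLOSE 2-1: Q_total=34.00, C_total=8.00, V=4.25; Q2=21.25, Q1=12.75; dissipated=0.417

Answer: 4.25 V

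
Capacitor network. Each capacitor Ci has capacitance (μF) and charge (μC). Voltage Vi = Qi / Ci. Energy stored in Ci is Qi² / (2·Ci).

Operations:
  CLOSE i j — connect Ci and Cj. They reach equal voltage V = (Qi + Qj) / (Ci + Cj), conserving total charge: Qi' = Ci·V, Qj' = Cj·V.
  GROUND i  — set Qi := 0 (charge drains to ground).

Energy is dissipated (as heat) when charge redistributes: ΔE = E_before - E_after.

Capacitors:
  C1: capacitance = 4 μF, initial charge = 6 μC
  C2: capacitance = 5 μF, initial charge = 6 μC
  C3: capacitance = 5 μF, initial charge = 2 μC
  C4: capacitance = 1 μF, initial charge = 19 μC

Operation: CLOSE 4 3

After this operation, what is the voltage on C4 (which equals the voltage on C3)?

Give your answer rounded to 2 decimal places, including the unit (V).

Initial: C1(4μF, Q=6μC, V=1.50V), C2(5μF, Q=6μC, V=1.20V), C3(5μF, Q=2μC, V=0.40V), C4(1μF, Q=19μC, V=19.00V)
Op 1: CLOSE 4-3: Q_total=21.00, C_total=6.00, V=3.50; Q4=3.50, Q3=17.50; dissipated=144.150

Answer: 3.50 V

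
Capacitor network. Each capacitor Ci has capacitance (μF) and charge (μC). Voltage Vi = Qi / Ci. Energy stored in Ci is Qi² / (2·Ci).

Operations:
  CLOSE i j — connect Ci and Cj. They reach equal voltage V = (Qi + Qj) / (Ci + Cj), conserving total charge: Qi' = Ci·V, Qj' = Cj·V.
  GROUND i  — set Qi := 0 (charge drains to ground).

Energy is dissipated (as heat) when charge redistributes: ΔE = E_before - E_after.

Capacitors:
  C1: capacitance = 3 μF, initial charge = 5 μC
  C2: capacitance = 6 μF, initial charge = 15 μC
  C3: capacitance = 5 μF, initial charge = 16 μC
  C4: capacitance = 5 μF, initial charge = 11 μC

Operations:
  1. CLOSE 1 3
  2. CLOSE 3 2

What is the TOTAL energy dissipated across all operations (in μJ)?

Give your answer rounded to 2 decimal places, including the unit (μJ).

Initial: C1(3μF, Q=5μC, V=1.67V), C2(6μF, Q=15μC, V=2.50V), C3(5μF, Q=16μC, V=3.20V), C4(5μF, Q=11μC, V=2.20V)
Op 1: CLOSE 1-3: Q_total=21.00, C_total=8.00, V=2.62; Q1=7.88, Q3=13.12; dissipated=2.204
Op 2: CLOSE 3-2: Q_total=28.12, C_total=11.00, V=2.56; Q3=12.78, Q2=15.34; dissipated=0.021
Total dissipated: 2.225 μJ

Answer: 2.23 μJ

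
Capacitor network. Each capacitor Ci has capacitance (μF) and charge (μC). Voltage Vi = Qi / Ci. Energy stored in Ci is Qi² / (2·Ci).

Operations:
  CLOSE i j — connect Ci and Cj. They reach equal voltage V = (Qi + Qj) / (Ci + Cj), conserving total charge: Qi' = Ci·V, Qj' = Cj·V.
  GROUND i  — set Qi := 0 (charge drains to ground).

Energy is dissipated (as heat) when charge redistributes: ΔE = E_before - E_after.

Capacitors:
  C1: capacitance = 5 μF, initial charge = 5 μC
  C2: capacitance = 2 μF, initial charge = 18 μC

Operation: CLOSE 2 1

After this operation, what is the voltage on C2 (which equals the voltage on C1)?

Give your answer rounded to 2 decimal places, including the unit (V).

Initial: C1(5μF, Q=5μC, V=1.00V), C2(2μF, Q=18μC, V=9.00V)
Op 1: CLOSE 2-1: Q_total=23.00, C_total=7.00, V=3.29; Q2=6.57, Q1=16.43; dissipated=45.714

Answer: 3.29 V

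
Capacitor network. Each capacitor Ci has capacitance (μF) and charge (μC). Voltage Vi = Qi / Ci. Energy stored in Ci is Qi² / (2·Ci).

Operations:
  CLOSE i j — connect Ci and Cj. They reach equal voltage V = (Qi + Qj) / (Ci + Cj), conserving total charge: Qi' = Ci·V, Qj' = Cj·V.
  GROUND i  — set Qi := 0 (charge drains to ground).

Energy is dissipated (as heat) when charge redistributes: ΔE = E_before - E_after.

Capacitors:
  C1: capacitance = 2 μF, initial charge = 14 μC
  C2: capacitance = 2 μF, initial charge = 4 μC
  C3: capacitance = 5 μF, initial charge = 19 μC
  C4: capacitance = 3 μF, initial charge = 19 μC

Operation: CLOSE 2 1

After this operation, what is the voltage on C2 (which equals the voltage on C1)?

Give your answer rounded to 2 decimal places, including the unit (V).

Initial: C1(2μF, Q=14μC, V=7.00V), C2(2μF, Q=4μC, V=2.00V), C3(5μF, Q=19μC, V=3.80V), C4(3μF, Q=19μC, V=6.33V)
Op 1: CLOSE 2-1: Q_total=18.00, C_total=4.00, V=4.50; Q2=9.00, Q1=9.00; dissipated=12.500

Answer: 4.50 V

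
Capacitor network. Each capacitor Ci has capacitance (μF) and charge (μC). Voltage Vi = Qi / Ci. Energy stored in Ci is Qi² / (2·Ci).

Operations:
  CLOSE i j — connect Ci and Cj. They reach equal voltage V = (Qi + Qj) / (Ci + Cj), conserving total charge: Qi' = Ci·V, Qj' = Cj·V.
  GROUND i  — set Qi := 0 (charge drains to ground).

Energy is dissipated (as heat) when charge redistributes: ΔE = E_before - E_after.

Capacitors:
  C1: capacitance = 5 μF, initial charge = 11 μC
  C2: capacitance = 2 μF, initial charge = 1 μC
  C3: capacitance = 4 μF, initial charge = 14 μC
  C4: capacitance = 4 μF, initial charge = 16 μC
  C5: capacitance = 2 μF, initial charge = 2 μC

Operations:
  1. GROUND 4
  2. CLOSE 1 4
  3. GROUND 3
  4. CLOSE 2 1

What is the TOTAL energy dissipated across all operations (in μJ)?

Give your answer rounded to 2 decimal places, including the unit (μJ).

Answer: 62.25 μJ

Derivation:
Initial: C1(5μF, Q=11μC, V=2.20V), C2(2μF, Q=1μC, V=0.50V), C3(4μF, Q=14μC, V=3.50V), C4(4μF, Q=16μC, V=4.00V), C5(2μF, Q=2μC, V=1.00V)
Op 1: GROUND 4: Q4=0; energy lost=32.000
Op 2: CLOSE 1-4: Q_total=11.00, C_total=9.00, V=1.22; Q1=6.11, Q4=4.89; dissipated=5.378
Op 3: GROUND 3: Q3=0; energy lost=24.500
Op 4: CLOSE 2-1: Q_total=7.11, C_total=7.00, V=1.02; Q2=2.03, Q1=5.08; dissipated=0.373
Total dissipated: 62.250 μJ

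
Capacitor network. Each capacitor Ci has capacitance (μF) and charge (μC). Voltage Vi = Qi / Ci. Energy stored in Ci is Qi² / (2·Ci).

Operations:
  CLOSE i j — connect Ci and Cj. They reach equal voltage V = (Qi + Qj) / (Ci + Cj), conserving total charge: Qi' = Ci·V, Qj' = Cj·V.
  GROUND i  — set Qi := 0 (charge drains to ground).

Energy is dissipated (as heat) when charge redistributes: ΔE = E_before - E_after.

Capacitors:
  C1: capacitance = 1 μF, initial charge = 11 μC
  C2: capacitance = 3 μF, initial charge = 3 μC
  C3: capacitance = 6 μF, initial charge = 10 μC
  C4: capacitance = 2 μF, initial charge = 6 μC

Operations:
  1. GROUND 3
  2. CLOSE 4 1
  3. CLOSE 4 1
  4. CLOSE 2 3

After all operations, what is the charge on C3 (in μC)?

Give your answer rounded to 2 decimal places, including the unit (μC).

Answer: 2.00 μC

Derivation:
Initial: C1(1μF, Q=11μC, V=11.00V), C2(3μF, Q=3μC, V=1.00V), C3(6μF, Q=10μC, V=1.67V), C4(2μF, Q=6μC, V=3.00V)
Op 1: GROUND 3: Q3=0; energy lost=8.333
Op 2: CLOSE 4-1: Q_total=17.00, C_total=3.00, V=5.67; Q4=11.33, Q1=5.67; dissipated=21.333
Op 3: CLOSE 4-1: Q_total=17.00, C_total=3.00, V=5.67; Q4=11.33, Q1=5.67; dissipated=0.000
Op 4: CLOSE 2-3: Q_total=3.00, C_total=9.00, V=0.33; Q2=1.00, Q3=2.00; dissipated=1.000
Final charges: Q1=5.67, Q2=1.00, Q3=2.00, Q4=11.33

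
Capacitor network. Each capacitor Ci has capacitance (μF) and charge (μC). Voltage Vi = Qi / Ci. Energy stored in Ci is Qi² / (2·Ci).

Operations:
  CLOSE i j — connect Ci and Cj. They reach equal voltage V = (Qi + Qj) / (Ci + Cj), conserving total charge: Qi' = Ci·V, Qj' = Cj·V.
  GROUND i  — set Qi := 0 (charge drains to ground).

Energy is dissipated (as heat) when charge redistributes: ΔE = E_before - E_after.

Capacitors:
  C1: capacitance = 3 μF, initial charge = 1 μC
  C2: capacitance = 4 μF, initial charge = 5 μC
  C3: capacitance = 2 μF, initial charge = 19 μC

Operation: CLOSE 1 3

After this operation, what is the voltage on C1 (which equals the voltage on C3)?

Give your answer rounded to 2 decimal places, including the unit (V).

Initial: C1(3μF, Q=1μC, V=0.33V), C2(4μF, Q=5μC, V=1.25V), C3(2μF, Q=19μC, V=9.50V)
Op 1: CLOSE 1-3: Q_total=20.00, C_total=5.00, V=4.00; Q1=12.00, Q3=8.00; dissipated=50.417

Answer: 4.00 V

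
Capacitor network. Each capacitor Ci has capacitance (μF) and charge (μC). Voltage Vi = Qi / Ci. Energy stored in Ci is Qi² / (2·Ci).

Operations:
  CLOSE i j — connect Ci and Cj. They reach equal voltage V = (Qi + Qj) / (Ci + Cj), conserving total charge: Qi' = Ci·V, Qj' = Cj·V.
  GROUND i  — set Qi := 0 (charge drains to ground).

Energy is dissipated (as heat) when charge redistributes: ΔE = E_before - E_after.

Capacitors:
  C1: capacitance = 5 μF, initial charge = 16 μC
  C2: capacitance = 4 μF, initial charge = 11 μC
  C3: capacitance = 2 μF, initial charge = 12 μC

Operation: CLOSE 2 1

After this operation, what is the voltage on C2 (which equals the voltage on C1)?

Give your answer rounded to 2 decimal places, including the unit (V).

Initial: C1(5μF, Q=16μC, V=3.20V), C2(4μF, Q=11μC, V=2.75V), C3(2μF, Q=12μC, V=6.00V)
Op 1: CLOSE 2-1: Q_total=27.00, C_total=9.00, V=3.00; Q2=12.00, Q1=15.00; dissipated=0.225

Answer: 3.00 V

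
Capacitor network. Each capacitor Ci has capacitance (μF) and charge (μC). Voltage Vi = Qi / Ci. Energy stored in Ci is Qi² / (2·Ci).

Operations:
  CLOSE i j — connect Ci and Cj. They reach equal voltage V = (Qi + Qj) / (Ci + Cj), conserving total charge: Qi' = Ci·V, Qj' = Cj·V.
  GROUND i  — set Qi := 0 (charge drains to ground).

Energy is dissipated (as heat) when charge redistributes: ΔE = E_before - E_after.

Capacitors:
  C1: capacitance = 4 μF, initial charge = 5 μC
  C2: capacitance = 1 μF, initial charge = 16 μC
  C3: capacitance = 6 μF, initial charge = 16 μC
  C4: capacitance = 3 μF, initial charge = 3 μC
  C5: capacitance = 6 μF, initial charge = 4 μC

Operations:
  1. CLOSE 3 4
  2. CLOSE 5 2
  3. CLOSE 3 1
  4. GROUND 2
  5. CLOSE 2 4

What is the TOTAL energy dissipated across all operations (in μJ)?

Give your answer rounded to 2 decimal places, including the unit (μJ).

Initial: C1(4μF, Q=5μC, V=1.25V), C2(1μF, Q=16μC, V=16.00V), C3(6μF, Q=16μC, V=2.67V), C4(3μF, Q=3μC, V=1.00V), C5(6μF, Q=4μC, V=0.67V)
Op 1: CLOSE 3-4: Q_total=19.00, C_total=9.00, V=2.11; Q3=12.67, Q4=6.33; dissipated=2.778
Op 2: CLOSE 5-2: Q_total=20.00, C_total=7.00, V=2.86; Q5=17.14, Q2=2.86; dissipated=100.762
Op 3: CLOSE 3-1: Q_total=17.67, C_total=10.00, V=1.77; Q3=10.60, Q1=7.07; dissipated=0.890
Op 4: GROUND 2: Q2=0; energy lost=4.082
Op 5: CLOSE 2-4: Q_total=6.33, C_total=4.00, V=1.58; Q2=1.58, Q4=4.75; dissipated=1.671
Total dissipated: 110.182 μJ

Answer: 110.18 μJ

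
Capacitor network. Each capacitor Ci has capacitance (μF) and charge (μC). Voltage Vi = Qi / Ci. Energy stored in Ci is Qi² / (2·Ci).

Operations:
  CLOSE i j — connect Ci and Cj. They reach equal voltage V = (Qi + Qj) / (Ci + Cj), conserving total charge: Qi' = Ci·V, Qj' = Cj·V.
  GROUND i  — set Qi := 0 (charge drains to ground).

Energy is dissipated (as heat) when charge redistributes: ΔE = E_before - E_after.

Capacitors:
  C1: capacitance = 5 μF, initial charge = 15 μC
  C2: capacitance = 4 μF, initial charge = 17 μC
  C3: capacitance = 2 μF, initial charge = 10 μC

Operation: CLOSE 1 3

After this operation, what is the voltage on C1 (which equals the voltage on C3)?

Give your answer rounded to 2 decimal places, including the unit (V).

Initial: C1(5μF, Q=15μC, V=3.00V), C2(4μF, Q=17μC, V=4.25V), C3(2μF, Q=10μC, V=5.00V)
Op 1: CLOSE 1-3: Q_total=25.00, C_total=7.00, V=3.57; Q1=17.86, Q3=7.14; dissipated=2.857

Answer: 3.57 V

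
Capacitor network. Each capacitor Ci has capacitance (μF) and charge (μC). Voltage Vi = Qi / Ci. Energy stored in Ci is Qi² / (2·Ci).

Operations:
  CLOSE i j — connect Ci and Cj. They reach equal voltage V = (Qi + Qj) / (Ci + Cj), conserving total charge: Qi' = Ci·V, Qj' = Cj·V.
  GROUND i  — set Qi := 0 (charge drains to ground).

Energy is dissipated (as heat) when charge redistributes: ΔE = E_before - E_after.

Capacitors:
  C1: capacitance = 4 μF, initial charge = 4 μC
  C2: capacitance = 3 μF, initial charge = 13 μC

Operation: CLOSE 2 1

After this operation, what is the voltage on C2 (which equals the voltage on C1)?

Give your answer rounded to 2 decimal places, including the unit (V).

Answer: 2.43 V

Derivation:
Initial: C1(4μF, Q=4μC, V=1.00V), C2(3μF, Q=13μC, V=4.33V)
Op 1: CLOSE 2-1: Q_total=17.00, C_total=7.00, V=2.43; Q2=7.29, Q1=9.71; dissipated=9.524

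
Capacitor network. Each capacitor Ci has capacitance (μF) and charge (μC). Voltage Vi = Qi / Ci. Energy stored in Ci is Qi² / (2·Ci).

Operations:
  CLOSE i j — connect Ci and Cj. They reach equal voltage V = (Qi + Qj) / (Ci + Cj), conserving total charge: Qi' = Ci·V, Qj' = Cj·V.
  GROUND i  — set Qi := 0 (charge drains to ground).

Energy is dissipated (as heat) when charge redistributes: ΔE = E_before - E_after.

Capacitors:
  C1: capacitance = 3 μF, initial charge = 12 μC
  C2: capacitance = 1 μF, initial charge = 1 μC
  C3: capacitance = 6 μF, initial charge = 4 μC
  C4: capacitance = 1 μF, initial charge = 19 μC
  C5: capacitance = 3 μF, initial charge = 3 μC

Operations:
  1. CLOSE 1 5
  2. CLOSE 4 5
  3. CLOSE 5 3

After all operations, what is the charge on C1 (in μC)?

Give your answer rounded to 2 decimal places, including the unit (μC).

Answer: 7.50 μC

Derivation:
Initial: C1(3μF, Q=12μC, V=4.00V), C2(1μF, Q=1μC, V=1.00V), C3(6μF, Q=4μC, V=0.67V), C4(1μF, Q=19μC, V=19.00V), C5(3μF, Q=3μC, V=1.00V)
Op 1: CLOSE 1-5: Q_total=15.00, C_total=6.00, V=2.50; Q1=7.50, Q5=7.50; dissipated=6.750
Op 2: CLOSE 4-5: Q_total=26.50, C_total=4.00, V=6.62; Q4=6.62, Q5=19.88; dissipated=102.094
Op 3: CLOSE 5-3: Q_total=23.88, C_total=9.00, V=2.65; Q5=7.96, Q3=15.92; dissipated=35.502
Final charges: Q1=7.50, Q2=1.00, Q3=15.92, Q4=6.62, Q5=7.96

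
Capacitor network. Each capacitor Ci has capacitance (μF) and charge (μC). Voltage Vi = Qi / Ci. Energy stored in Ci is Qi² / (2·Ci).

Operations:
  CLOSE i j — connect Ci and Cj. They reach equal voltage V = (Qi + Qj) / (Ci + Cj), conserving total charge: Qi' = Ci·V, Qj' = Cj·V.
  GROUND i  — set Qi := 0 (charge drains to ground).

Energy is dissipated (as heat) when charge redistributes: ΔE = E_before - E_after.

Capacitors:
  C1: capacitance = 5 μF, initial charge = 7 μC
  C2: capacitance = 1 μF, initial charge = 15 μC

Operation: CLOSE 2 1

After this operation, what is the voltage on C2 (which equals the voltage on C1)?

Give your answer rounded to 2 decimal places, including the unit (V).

Answer: 3.67 V

Derivation:
Initial: C1(5μF, Q=7μC, V=1.40V), C2(1μF, Q=15μC, V=15.00V)
Op 1: CLOSE 2-1: Q_total=22.00, C_total=6.00, V=3.67; Q2=3.67, Q1=18.33; dissipated=77.067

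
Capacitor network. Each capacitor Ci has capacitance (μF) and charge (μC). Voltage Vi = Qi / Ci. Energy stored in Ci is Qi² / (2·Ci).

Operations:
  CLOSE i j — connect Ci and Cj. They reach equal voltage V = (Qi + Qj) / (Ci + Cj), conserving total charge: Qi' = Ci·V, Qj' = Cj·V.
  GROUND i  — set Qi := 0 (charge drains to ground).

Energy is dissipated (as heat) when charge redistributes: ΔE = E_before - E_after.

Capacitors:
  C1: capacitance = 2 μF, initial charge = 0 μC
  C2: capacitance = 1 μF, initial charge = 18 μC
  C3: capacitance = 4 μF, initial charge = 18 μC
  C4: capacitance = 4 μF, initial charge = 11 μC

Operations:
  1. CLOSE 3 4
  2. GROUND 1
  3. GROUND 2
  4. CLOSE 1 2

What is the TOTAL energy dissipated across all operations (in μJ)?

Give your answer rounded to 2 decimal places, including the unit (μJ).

Answer: 165.06 μJ

Derivation:
Initial: C1(2μF, Q=0μC, V=0.00V), C2(1μF, Q=18μC, V=18.00V), C3(4μF, Q=18μC, V=4.50V), C4(4μF, Q=11μC, V=2.75V)
Op 1: CLOSE 3-4: Q_total=29.00, C_total=8.00, V=3.62; Q3=14.50, Q4=14.50; dissipated=3.062
Op 2: GROUND 1: Q1=0; energy lost=0.000
Op 3: GROUND 2: Q2=0; energy lost=162.000
Op 4: CLOSE 1-2: Q_total=0.00, C_total=3.00, V=0.00; Q1=0.00, Q2=0.00; dissipated=0.000
Total dissipated: 165.062 μJ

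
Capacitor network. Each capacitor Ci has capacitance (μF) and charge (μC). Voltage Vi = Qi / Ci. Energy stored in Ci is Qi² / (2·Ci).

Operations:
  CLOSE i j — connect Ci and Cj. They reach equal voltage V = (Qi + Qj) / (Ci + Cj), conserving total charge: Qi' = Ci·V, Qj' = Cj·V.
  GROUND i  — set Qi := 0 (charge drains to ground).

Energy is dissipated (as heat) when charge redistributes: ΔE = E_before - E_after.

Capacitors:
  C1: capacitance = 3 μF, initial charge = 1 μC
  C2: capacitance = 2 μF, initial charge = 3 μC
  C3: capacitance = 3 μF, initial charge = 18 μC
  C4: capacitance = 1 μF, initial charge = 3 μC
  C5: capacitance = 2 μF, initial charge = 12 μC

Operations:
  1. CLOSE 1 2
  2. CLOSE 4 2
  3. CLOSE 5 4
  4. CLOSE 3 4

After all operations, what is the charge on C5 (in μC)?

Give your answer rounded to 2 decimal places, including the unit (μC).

Answer: 9.02 μC

Derivation:
Initial: C1(3μF, Q=1μC, V=0.33V), C2(2μF, Q=3μC, V=1.50V), C3(3μF, Q=18μC, V=6.00V), C4(1μF, Q=3μC, V=3.00V), C5(2μF, Q=12μC, V=6.00V)
Op 1: CLOSE 1-2: Q_total=4.00, C_total=5.00, V=0.80; Q1=2.40, Q2=1.60; dissipated=0.817
Op 2: CLOSE 4-2: Q_total=4.60, C_total=3.00, V=1.53; Q4=1.53, Q2=3.07; dissipated=1.613
Op 3: CLOSE 5-4: Q_total=13.53, C_total=3.00, V=4.51; Q5=9.02, Q4=4.51; dissipated=6.650
Op 4: CLOSE 3-4: Q_total=22.51, C_total=4.00, V=5.63; Q3=16.88, Q4=5.63; dissipated=0.831
Final charges: Q1=2.40, Q2=3.07, Q3=16.88, Q4=5.63, Q5=9.02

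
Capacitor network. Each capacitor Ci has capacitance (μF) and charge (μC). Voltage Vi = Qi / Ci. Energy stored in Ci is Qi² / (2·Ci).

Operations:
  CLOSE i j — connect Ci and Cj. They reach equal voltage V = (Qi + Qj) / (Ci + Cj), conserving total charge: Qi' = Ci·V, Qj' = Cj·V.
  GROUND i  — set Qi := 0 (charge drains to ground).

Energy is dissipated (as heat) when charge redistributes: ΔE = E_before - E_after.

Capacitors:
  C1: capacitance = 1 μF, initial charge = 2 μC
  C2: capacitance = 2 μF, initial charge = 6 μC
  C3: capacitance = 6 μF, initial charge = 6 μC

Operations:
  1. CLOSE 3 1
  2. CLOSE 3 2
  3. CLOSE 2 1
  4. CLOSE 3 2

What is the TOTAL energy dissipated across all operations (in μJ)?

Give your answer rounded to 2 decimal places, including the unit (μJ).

Answer: 3.11 μJ

Derivation:
Initial: C1(1μF, Q=2μC, V=2.00V), C2(2μF, Q=6μC, V=3.00V), C3(6μF, Q=6μC, V=1.00V)
Op 1: CLOSE 3-1: Q_total=8.00, C_total=7.00, V=1.14; Q3=6.86, Q1=1.14; dissipated=0.429
Op 2: CLOSE 3-2: Q_total=12.86, C_total=8.00, V=1.61; Q3=9.64, Q2=3.21; dissipated=2.587
Op 3: CLOSE 2-1: Q_total=4.36, C_total=3.00, V=1.45; Q2=2.90, Q1=1.45; dissipated=0.072
Op 4: CLOSE 3-2: Q_total=12.55, C_total=8.00, V=1.57; Q3=9.41, Q2=3.14; dissipated=0.018
Total dissipated: 3.105 μJ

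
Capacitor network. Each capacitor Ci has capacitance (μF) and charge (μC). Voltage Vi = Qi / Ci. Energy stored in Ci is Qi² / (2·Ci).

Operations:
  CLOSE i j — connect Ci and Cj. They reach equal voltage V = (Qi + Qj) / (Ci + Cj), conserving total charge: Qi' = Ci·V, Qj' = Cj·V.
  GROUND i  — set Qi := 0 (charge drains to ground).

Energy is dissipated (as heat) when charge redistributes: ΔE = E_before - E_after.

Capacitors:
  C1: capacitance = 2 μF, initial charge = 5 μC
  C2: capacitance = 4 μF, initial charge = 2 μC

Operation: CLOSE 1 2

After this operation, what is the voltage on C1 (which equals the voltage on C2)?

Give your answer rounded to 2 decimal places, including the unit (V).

Answer: 1.17 V

Derivation:
Initial: C1(2μF, Q=5μC, V=2.50V), C2(4μF, Q=2μC, V=0.50V)
Op 1: CLOSE 1-2: Q_total=7.00, C_total=6.00, V=1.17; Q1=2.33, Q2=4.67; dissipated=2.667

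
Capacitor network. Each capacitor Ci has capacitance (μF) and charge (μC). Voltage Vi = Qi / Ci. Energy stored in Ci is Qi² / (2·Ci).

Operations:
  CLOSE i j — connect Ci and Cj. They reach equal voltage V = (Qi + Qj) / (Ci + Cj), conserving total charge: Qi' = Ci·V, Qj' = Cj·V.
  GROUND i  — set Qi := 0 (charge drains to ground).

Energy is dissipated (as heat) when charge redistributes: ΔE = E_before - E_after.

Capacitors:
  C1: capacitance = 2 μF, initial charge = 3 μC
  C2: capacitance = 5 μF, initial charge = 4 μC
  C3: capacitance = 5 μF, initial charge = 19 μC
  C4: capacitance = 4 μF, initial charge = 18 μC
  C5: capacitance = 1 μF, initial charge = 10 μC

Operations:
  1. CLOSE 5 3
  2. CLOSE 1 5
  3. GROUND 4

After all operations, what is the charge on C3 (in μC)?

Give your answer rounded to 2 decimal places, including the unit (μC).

Initial: C1(2μF, Q=3μC, V=1.50V), C2(5μF, Q=4μC, V=0.80V), C3(5μF, Q=19μC, V=3.80V), C4(4μF, Q=18μC, V=4.50V), C5(1μF, Q=10μC, V=10.00V)
Op 1: CLOSE 5-3: Q_total=29.00, C_total=6.00, V=4.83; Q5=4.83, Q3=24.17; dissipated=16.017
Op 2: CLOSE 1-5: Q_total=7.83, C_total=3.00, V=2.61; Q1=5.22, Q5=2.61; dissipated=3.704
Op 3: GROUND 4: Q4=0; energy lost=40.500
Final charges: Q1=5.22, Q2=4.00, Q3=24.17, Q4=0.00, Q5=2.61

Answer: 24.17 μC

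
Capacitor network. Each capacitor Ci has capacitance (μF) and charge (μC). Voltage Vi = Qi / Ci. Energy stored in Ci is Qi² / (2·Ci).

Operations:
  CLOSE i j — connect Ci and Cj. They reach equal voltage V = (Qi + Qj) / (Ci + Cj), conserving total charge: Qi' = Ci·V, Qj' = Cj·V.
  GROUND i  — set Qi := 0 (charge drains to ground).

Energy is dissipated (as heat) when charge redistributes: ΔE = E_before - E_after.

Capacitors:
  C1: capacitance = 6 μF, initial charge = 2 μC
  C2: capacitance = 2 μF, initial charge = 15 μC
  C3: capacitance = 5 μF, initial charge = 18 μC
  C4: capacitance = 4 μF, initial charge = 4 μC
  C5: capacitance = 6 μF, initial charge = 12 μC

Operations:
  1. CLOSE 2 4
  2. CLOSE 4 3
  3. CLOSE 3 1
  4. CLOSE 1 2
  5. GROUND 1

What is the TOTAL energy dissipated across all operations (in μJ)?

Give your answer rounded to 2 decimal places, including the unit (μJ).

Initial: C1(6μF, Q=2μC, V=0.33V), C2(2μF, Q=15μC, V=7.50V), C3(5μF, Q=18μC, V=3.60V), C4(4μF, Q=4μC, V=1.00V), C5(6μF, Q=12μC, V=2.00V)
Op 1: CLOSE 2-4: Q_total=19.00, C_total=6.00, V=3.17; Q2=6.33, Q4=12.67; dissipated=28.167
Op 2: CLOSE 4-3: Q_total=30.67, C_total=9.00, V=3.41; Q4=13.63, Q3=17.04; dissipated=0.209
Op 3: CLOSE 3-1: Q_total=19.04, C_total=11.00, V=1.73; Q3=8.65, Q1=10.38; dissipated=12.886
Op 4: CLOSE 1-2: Q_total=16.72, C_total=8.00, V=2.09; Q1=12.54, Q2=4.18; dissipated=1.547
Op 5: GROUND 1: Q1=0; energy lost=13.100
Total dissipated: 55.908 μJ

Answer: 55.91 μJ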